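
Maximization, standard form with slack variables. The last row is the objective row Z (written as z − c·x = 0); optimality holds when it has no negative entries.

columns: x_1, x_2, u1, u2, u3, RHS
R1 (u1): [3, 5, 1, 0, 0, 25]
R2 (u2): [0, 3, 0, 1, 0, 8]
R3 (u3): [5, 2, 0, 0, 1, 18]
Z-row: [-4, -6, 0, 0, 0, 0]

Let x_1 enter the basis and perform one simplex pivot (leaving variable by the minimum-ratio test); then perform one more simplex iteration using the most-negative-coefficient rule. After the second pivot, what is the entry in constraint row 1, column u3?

-3/5

Ratio test on column x_1 — row 1: 25/3 = 25/3; row 2: entry 0 ≤ 0; row 3: 18/5 = 18/5. Minimum is 18/5 at row 3 (u3 leaves); pivot element 5.
Divide row 3 by 5; eliminate column x_1 from the other rows.
Second iteration: most negative Z-row entry is -22/5 in column x_2, so x_2 enters.
Ratio test on column x_2 — row 1: (71/5)/(19/5) = 71/19; row 2: 8/3 = 8/3; row 3: (18/5)/(2/5) = 9. Minimum is 8/3 at row 2 (u2 leaves); pivot element 3.
Divide row 2 by 3; eliminate column x_2 from the other rows.
After both pivots, the entry at constraint row 1, column u3 is -3/5.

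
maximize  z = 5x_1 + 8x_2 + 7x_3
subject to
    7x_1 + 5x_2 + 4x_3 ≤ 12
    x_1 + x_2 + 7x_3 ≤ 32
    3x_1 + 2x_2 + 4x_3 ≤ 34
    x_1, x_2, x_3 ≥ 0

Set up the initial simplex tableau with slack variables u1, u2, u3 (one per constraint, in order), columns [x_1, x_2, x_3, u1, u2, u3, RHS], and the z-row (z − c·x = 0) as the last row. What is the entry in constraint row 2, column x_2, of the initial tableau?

Constraint 2 has coefficient 1 on x_2.

1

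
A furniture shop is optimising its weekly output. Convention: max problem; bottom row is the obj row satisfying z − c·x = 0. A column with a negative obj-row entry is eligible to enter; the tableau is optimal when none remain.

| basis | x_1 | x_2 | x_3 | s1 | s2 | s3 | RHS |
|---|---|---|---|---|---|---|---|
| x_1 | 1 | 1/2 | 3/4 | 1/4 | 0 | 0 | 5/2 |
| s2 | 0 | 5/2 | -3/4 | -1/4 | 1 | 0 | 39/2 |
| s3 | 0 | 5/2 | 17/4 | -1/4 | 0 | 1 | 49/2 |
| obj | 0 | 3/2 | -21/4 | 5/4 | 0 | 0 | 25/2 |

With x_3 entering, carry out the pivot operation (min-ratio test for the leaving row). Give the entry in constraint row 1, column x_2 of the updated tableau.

2/3

Ratio test on column x_3 — row 1: (5/2)/(3/4) = 10/3; row 2: entry -3/4 ≤ 0; row 3: (49/2)/(17/4) = 98/17. Minimum is 10/3 at row 1 (x_1 leaves); pivot element 3/4.
Divide row 1 by 3/4; eliminate column x_3 from the other rows.
In the new row 1, the x_2 entry is the old entry divided by the pivot: (1/2)/(3/4) = 2/3.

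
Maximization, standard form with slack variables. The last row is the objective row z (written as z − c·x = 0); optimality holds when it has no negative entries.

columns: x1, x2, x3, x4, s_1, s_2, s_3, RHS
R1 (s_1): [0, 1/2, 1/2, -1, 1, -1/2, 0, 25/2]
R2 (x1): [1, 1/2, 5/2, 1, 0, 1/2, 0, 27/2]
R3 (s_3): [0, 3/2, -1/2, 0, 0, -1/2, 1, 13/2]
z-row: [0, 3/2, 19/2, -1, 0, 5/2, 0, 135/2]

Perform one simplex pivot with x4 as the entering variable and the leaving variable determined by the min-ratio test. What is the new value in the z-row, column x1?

Ratio test on column x4 — row 1: entry -1 ≤ 0; row 2: (27/2)/1 = 27/2; row 3: entry 0 ≤ 0. Minimum is 27/2 at row 2 (x1 leaves); pivot element 1.
Divide row 2 by 1; eliminate column x4 from the other rows.
z-row update in column x1: 0 − (-1)·1 = 1.

1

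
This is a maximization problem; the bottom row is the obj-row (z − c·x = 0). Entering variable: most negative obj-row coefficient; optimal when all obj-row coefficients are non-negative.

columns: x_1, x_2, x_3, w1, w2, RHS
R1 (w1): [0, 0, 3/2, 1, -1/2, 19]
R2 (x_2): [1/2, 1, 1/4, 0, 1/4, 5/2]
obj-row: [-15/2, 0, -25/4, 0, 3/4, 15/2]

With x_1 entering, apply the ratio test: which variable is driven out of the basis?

Column x_1 entries and ratios — w1: 0 ≤ 0, skip; x_2: (5/2)/(1/2) = 5.
Smallest ratio is 5 in the row of x_2, so x_2 leaves.

x_2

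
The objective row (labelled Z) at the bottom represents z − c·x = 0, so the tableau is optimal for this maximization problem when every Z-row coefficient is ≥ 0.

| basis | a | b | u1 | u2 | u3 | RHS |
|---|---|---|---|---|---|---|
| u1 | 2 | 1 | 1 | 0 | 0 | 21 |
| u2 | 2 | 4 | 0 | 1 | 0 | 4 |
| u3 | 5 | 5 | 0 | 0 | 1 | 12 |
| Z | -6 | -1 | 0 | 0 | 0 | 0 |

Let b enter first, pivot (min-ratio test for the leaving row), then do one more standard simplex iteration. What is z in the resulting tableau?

Ratio test on column b — row 1: 21/1 = 21; row 2: 4/4 = 1; row 3: 12/5 = 12/5. Minimum is 1 at row 2 (u2 leaves); pivot element 4.
Pivot on row 2; the Z-row RHS becomes 0 − (-1)·1 = 1.
Next entering variable (most negative Z-row entry -11/2): a.
Ratio test on column a — row 1: 20/(3/2) = 40/3; row 2: 1/(1/2) = 2; row 3: 7/(5/2) = 14/5. Minimum is 2 at row 2 (b leaves); pivot element 1/2.
After the second pivot the Z-row RHS is 1 − (-11/2)·2 = 12.

12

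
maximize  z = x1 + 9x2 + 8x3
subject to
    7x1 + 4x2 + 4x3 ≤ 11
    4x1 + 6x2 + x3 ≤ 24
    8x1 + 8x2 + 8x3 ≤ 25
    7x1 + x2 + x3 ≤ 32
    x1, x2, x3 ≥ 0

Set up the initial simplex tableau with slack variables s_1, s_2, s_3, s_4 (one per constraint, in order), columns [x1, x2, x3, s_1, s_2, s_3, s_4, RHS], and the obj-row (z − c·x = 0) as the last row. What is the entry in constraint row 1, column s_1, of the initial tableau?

Slack s_1 belongs to constraint 1; its column is the unit vector e_1, so the entry in row 1 is 1.

1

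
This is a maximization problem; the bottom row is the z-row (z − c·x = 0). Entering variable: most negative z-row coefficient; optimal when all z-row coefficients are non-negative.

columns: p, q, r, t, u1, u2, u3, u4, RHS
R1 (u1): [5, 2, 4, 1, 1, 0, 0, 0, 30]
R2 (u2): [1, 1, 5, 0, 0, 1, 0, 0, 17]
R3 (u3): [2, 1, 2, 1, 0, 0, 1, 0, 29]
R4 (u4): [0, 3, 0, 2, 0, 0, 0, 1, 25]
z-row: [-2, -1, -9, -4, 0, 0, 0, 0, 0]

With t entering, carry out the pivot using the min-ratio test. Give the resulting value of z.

Ratio test on column t — row 1: 30/1 = 30; row 2: entry 0 ≤ 0; row 3: 29/1 = 29; row 4: 25/2 = 25/2. Minimum is 25/2 at row 4 (u4 leaves); pivot element 2.
Pivot on row 4; the z-row RHS becomes 0 − (-4)·(25/2) = 50.

50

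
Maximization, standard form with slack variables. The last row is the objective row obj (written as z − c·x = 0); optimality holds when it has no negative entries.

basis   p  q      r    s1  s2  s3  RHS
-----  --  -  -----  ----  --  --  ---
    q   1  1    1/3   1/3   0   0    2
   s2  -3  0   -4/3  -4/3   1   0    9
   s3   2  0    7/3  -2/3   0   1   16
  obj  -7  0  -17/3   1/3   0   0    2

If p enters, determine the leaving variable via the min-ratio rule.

q

Column p entries and ratios — q: 2/1 = 2; s2: -3 ≤ 0, skip; s3: 16/2 = 8.
Smallest ratio is 2 in the row of q, so q leaves.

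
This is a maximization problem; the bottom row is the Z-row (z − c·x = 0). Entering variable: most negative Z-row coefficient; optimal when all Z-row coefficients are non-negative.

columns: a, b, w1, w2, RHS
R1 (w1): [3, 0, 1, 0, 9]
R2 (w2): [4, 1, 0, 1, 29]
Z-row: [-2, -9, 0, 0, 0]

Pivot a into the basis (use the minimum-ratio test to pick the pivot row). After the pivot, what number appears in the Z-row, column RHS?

Ratio test on column a — row 1: 9/3 = 3; row 2: 29/4 = 29/4. Minimum is 3 at row 1 (w1 leaves); pivot element 3.
Divide row 1 by 3; eliminate column a from the other rows.
Z-row update in column RHS: 0 − (-2)·3 = 6.

6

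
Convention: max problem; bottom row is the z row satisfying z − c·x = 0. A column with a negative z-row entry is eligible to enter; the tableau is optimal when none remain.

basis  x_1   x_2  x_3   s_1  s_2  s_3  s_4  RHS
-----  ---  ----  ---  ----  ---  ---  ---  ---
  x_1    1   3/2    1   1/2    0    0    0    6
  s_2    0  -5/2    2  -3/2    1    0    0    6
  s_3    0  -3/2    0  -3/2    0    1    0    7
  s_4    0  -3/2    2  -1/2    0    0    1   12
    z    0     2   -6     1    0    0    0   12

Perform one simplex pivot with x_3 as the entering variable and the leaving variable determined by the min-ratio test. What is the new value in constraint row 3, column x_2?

-3/2

Ratio test on column x_3 — row 1: 6/1 = 6; row 2: 6/2 = 3; row 3: entry 0 ≤ 0; row 4: 12/2 = 6. Minimum is 3 at row 2 (s_2 leaves); pivot element 2.
Divide row 2 by 2; eliminate column x_3 from the other rows.
Row 3 update in column x_2: -3/2 − 0·(-5/4) = -3/2.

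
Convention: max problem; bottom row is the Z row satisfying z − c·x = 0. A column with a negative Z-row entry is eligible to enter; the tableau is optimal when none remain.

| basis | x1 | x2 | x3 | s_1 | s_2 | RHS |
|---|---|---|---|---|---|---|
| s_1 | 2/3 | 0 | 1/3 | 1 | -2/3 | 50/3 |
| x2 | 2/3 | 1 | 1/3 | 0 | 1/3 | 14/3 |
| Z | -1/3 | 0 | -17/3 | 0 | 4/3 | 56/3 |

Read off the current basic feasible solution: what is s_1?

50/3

s_1 is basic (row 1); its value is the RHS of that row, 50/3.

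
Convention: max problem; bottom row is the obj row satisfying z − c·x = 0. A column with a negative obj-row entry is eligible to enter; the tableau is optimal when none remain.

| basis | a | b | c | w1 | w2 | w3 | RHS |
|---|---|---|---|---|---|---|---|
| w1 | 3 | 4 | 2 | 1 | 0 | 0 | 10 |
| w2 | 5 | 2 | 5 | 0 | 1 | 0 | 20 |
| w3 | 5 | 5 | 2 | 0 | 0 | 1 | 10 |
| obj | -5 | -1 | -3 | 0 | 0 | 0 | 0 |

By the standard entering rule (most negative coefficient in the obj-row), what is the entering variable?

a

Negative obj-row entries: a: -5, b: -1, c: -3.
The most negative is -5 in column a, so a enters.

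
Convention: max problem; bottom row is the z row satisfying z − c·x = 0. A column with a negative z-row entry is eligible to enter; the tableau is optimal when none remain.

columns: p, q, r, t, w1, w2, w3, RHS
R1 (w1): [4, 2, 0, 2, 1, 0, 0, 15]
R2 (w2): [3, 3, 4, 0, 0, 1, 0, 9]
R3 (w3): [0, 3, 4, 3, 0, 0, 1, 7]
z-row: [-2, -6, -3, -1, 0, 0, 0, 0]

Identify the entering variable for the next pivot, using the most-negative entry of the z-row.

Negative z-row entries: p: -2, q: -6, r: -3, t: -1.
The most negative is -6 in column q, so q enters.

q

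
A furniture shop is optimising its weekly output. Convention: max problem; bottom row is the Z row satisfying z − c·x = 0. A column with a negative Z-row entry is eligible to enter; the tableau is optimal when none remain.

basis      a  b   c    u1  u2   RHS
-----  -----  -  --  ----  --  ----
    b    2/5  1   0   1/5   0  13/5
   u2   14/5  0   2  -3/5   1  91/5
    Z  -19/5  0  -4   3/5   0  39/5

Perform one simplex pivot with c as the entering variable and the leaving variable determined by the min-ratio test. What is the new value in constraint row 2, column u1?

Ratio test on column c — row 1: entry 0 ≤ 0; row 2: (91/5)/2 = 91/10. Minimum is 91/10 at row 2 (u2 leaves); pivot element 2.
Divide row 2 by 2; eliminate column c from the other rows.
In the new row 2, the u1 entry is the old entry divided by the pivot: (-3/5)/2 = -3/10.

-3/10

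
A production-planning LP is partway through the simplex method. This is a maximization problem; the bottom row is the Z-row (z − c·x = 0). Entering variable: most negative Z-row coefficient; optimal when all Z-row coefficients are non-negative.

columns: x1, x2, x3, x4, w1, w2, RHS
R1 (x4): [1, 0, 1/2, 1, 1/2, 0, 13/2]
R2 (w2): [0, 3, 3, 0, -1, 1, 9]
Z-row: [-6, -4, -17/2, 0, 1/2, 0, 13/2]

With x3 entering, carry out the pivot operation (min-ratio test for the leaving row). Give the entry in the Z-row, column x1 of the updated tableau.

Ratio test on column x3 — row 1: (13/2)/(1/2) = 13; row 2: 9/3 = 3. Minimum is 3 at row 2 (w2 leaves); pivot element 3.
Divide row 2 by 3; eliminate column x3 from the other rows.
Z-row update in column x1: -6 − (-17/2)·0 = -6.

-6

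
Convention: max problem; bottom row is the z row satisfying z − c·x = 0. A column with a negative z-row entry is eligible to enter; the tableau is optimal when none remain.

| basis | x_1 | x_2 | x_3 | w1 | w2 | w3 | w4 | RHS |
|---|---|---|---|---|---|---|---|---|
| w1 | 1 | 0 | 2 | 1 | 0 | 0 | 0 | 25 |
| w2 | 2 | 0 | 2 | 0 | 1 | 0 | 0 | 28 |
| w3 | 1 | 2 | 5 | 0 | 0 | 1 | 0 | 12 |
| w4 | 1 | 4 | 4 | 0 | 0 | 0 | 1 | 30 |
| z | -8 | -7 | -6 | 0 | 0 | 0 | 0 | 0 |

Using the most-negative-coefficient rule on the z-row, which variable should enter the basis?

x_1

Negative z-row entries: x_1: -8, x_2: -7, x_3: -6.
The most negative is -8 in column x_1, so x_1 enters.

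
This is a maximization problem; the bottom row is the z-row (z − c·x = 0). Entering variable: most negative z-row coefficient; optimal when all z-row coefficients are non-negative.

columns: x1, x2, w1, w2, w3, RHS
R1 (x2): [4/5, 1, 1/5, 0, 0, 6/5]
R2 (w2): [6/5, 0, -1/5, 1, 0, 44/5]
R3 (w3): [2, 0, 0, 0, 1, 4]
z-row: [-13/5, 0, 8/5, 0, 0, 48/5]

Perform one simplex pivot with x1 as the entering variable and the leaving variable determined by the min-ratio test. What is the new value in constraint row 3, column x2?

Ratio test on column x1 — row 1: (6/5)/(4/5) = 3/2; row 2: (44/5)/(6/5) = 22/3; row 3: 4/2 = 2. Minimum is 3/2 at row 1 (x2 leaves); pivot element 4/5.
Divide row 1 by 4/5; eliminate column x1 from the other rows.
Row 3 update in column x2: 0 − 2·(5/4) = -5/2.

-5/2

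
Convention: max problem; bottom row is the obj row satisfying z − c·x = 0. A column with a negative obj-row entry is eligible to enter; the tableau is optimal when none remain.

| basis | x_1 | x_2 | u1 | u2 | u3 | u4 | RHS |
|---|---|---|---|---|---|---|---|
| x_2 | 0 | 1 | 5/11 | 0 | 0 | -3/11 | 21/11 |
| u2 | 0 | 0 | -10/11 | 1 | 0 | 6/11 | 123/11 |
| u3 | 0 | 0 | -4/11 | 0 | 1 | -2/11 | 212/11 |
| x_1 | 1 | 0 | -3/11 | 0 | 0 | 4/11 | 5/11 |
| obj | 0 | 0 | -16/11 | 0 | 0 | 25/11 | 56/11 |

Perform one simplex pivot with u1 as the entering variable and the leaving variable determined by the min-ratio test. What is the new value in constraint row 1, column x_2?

Ratio test on column u1 — row 1: (21/11)/(5/11) = 21/5; row 2: entry -10/11 ≤ 0; row 3: entry -4/11 ≤ 0; row 4: entry -3/11 ≤ 0. Minimum is 21/5 at row 1 (x_2 leaves); pivot element 5/11.
Divide row 1 by 5/11; eliminate column u1 from the other rows.
In the new row 1, the x_2 entry is the old entry divided by the pivot: 1/(5/11) = 11/5.

11/5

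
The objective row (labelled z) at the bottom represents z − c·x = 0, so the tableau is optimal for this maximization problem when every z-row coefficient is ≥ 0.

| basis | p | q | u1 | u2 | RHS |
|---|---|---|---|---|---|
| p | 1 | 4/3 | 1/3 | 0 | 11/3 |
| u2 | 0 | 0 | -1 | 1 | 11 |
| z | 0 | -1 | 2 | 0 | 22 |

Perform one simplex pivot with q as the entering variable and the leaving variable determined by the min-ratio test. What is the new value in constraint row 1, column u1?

1/4

Ratio test on column q — row 1: (11/3)/(4/3) = 11/4; row 2: entry 0 ≤ 0. Minimum is 11/4 at row 1 (p leaves); pivot element 4/3.
Divide row 1 by 4/3; eliminate column q from the other rows.
In the new row 1, the u1 entry is the old entry divided by the pivot: (1/3)/(4/3) = 1/4.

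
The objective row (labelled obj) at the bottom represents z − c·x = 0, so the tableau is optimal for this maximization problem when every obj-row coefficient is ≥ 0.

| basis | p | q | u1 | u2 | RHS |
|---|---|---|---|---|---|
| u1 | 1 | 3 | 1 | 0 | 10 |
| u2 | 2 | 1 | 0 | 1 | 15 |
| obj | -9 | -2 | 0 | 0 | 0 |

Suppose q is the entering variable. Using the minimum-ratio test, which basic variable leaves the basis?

u1

Column q entries and ratios — u1: 10/3 = 10/3; u2: 15/1 = 15.
Smallest ratio is 10/3 in the row of u1, so u1 leaves.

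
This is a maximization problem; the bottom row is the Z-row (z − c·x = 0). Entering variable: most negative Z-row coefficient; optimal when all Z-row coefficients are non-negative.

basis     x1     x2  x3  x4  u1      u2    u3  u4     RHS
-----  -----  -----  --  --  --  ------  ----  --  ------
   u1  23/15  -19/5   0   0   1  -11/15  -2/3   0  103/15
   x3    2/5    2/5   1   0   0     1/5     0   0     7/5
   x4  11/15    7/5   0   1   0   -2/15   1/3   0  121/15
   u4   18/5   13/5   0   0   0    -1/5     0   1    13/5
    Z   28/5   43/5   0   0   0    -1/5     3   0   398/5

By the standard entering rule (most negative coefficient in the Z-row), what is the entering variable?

u2

Negative Z-row entries: u2: -1/5.
The most negative is -1/5 in column u2, so u2 enters.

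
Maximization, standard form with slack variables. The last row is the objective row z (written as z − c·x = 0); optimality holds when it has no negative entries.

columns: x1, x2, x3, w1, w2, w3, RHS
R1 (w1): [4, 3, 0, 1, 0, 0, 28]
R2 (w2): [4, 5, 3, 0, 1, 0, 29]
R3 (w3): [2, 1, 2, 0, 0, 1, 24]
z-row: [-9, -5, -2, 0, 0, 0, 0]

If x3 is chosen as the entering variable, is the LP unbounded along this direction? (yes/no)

no

Column x3 has positive entries in row(s) 2, 3, so the ratio test bounds it — not unbounded.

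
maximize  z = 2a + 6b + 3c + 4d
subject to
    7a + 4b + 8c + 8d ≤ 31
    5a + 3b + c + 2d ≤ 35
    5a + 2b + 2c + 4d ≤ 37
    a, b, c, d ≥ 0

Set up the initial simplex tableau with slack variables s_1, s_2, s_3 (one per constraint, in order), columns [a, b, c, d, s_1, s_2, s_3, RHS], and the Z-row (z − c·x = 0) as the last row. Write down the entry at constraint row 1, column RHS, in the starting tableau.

31

The RHS of constraint 1 is b_1 = 31.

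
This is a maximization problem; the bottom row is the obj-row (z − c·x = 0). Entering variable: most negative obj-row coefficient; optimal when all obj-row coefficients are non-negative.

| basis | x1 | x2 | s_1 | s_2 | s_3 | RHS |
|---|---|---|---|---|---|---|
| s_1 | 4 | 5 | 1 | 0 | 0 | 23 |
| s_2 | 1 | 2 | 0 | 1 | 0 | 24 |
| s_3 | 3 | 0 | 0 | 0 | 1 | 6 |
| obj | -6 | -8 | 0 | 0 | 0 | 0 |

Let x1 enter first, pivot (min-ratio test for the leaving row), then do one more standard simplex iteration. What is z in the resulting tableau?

Ratio test on column x1 — row 1: 23/4 = 23/4; row 2: 24/1 = 24; row 3: 6/3 = 2. Minimum is 2 at row 3 (s_3 leaves); pivot element 3.
Pivot on row 3; the obj-row RHS becomes 0 − (-6)·2 = 12.
Next entering variable (most negative obj-row entry -8): x2.
Ratio test on column x2 — row 1: 15/5 = 3; row 2: 22/2 = 11; row 3: entry 0 ≤ 0. Minimum is 3 at row 1 (s_1 leaves); pivot element 5.
After the second pivot the obj-row RHS is 12 − (-8)·3 = 36.

36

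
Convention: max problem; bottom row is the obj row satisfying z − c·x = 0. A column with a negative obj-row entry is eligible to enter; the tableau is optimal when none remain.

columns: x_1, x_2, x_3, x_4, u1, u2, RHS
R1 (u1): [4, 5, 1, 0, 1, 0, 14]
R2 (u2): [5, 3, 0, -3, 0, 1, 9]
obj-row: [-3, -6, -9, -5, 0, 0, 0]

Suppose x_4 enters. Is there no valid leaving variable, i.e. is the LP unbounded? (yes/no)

yes

Every constraint-row entry in column x_4 is ≤ 0, so increasing x_4 is unbounded.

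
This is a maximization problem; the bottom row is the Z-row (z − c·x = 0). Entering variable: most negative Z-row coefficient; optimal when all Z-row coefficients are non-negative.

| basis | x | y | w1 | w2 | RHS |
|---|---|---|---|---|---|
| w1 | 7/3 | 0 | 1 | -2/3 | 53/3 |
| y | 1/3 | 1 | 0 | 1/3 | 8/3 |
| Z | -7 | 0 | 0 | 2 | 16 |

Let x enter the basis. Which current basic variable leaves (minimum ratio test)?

Column x entries and ratios — w1: (53/3)/(7/3) = 53/7; y: (8/3)/(1/3) = 8.
Smallest ratio is 53/7 in the row of w1, so w1 leaves.

w1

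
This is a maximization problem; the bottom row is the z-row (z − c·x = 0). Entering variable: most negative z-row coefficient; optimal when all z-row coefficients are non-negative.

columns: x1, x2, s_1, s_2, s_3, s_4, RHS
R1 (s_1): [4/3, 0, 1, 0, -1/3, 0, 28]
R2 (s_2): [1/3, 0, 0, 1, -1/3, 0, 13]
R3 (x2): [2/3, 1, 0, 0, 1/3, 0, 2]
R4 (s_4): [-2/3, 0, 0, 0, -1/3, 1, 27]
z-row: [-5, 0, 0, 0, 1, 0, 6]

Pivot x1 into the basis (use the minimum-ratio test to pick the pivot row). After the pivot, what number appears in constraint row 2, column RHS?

12

Ratio test on column x1 — row 1: 28/(4/3) = 21; row 2: 13/(1/3) = 39; row 3: 2/(2/3) = 3; row 4: entry -2/3 ≤ 0. Minimum is 3 at row 3 (x2 leaves); pivot element 2/3.
Divide row 3 by 2/3; eliminate column x1 from the other rows.
Row 2 update in column RHS: 13 − (1/3)·3 = 12.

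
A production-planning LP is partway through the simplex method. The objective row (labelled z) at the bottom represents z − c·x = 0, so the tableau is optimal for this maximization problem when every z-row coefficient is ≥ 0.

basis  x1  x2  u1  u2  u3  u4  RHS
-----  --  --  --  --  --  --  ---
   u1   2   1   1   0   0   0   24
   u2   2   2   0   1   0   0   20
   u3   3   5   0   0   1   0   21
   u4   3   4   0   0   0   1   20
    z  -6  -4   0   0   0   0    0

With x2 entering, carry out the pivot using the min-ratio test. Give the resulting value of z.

84/5

Ratio test on column x2 — row 1: 24/1 = 24; row 2: 20/2 = 10; row 3: 21/5 = 21/5; row 4: 20/4 = 5. Minimum is 21/5 at row 3 (u3 leaves); pivot element 5.
Pivot on row 3; the z-row RHS becomes 0 − (-4)·(21/5) = 84/5.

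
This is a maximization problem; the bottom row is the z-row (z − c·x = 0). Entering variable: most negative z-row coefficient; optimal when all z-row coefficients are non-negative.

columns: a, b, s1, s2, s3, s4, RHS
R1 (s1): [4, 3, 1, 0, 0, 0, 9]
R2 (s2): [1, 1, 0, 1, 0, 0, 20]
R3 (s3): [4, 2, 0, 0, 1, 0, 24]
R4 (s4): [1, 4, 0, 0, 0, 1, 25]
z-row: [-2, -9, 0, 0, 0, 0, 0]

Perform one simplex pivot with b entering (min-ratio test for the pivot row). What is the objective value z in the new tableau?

Ratio test on column b — row 1: 9/3 = 3; row 2: 20/1 = 20; row 3: 24/2 = 12; row 4: 25/4 = 25/4. Minimum is 3 at row 1 (s1 leaves); pivot element 3.
Pivot on row 1; the z-row RHS becomes 0 − (-9)·3 = 27.

27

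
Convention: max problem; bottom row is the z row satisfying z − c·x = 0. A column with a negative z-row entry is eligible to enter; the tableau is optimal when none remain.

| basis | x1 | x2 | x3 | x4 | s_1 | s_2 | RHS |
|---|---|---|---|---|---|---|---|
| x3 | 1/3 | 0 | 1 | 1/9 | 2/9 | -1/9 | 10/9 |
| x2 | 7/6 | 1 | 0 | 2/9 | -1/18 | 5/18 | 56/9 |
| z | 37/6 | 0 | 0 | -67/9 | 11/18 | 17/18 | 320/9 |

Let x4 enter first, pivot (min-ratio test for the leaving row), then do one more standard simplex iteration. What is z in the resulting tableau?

Ratio test on column x4 — row 1: (10/9)/(1/9) = 10; row 2: (56/9)/(2/9) = 28. Minimum is 10 at row 1 (x3 leaves); pivot element 1/9.
Pivot on row 1; the z-row RHS becomes 320/9 − (-67/9)·10 = 110.
Next entering variable (most negative z-row entry -13/2): s_2.
Ratio test on column s_2 — row 1: entry -1 ≤ 0; row 2: 4/(1/2) = 8. Minimum is 8 at row 2 (x2 leaves); pivot element 1/2.
After the second pivot the z-row RHS is 110 − (-13/2)·8 = 162.

162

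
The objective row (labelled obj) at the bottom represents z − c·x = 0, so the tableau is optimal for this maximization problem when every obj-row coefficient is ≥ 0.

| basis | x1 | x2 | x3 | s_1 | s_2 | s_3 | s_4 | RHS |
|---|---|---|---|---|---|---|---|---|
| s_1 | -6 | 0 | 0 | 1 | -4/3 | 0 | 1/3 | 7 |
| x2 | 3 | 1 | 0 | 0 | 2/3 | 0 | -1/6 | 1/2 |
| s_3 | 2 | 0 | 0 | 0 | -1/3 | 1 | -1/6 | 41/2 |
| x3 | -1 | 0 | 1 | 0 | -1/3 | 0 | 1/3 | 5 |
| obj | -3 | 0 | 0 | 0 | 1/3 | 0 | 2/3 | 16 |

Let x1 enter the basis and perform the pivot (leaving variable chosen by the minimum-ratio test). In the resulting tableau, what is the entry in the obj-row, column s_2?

Ratio test on column x1 — row 1: entry -6 ≤ 0; row 2: (1/2)/3 = 1/6; row 3: (41/2)/2 = 41/4; row 4: entry -1 ≤ 0. Minimum is 1/6 at row 2 (x2 leaves); pivot element 3.
Divide row 2 by 3; eliminate column x1 from the other rows.
obj-row update in column s_2: 1/3 − (-3)·(2/9) = 1.

1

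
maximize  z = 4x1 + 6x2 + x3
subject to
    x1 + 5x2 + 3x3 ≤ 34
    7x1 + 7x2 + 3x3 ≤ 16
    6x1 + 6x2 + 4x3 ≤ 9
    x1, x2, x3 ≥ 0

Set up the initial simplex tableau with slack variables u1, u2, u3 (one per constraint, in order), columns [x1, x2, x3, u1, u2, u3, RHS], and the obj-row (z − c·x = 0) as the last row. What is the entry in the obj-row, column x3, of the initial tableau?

-1

The obj-row carries the negated objective coefficients: the x3 entry is -1.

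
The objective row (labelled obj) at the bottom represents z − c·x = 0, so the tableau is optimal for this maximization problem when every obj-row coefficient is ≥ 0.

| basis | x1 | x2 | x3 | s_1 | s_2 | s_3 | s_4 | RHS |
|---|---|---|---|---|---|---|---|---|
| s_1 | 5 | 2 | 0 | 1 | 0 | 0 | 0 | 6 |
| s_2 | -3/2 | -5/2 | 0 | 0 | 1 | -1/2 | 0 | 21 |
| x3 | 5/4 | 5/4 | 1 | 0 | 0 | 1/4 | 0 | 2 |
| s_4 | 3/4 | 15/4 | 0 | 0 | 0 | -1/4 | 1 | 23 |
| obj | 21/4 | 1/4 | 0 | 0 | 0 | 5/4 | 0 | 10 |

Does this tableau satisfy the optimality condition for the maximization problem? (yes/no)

yes

Every obj-row coefficient is ≥ 0, so the tableau is optimal.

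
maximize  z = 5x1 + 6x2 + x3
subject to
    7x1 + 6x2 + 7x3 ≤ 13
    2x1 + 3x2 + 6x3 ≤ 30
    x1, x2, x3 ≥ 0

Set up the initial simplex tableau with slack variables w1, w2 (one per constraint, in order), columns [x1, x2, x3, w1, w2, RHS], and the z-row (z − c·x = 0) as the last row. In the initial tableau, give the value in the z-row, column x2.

-6

The z-row carries the negated objective coefficients: the x2 entry is -6.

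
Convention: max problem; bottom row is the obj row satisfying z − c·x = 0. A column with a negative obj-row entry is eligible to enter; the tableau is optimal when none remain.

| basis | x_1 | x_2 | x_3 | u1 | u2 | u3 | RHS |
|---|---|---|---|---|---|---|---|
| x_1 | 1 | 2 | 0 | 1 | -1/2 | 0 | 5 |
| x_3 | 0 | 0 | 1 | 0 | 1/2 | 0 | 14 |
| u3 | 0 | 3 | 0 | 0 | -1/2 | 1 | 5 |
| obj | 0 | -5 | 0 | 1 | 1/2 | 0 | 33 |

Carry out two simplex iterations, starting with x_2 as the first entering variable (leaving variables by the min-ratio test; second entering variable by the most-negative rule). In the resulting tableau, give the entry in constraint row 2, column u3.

0

Ratio test on column x_2 — row 1: 5/2 = 5/2; row 2: entry 0 ≤ 0; row 3: 5/3 = 5/3. Minimum is 5/3 at row 3 (u3 leaves); pivot element 3.
Divide row 3 by 3; eliminate column x_2 from the other rows.
Second iteration: most negative obj-row entry is -1/3 in column u2, so u2 enters.
Ratio test on column u2 — row 1: entry -1/6 ≤ 0; row 2: 14/(1/2) = 28; row 3: entry -1/6 ≤ 0. Minimum is 28 at row 2 (x_3 leaves); pivot element 1/2.
Divide row 2 by 1/2; eliminate column u2 from the other rows.
After both pivots, the entry at constraint row 2, column u3 is 0.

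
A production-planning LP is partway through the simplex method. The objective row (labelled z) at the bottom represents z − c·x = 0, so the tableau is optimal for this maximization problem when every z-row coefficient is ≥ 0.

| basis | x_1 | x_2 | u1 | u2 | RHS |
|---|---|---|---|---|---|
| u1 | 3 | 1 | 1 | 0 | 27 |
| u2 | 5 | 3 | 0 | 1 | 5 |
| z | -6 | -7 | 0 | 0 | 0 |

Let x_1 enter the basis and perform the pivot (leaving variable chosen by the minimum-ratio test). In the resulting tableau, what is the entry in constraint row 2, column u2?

Ratio test on column x_1 — row 1: 27/3 = 9; row 2: 5/5 = 1. Minimum is 1 at row 2 (u2 leaves); pivot element 5.
Divide row 2 by 5; eliminate column x_1 from the other rows.
In the new row 2, the u2 entry is the old entry divided by the pivot: 1/5 = 1/5.

1/5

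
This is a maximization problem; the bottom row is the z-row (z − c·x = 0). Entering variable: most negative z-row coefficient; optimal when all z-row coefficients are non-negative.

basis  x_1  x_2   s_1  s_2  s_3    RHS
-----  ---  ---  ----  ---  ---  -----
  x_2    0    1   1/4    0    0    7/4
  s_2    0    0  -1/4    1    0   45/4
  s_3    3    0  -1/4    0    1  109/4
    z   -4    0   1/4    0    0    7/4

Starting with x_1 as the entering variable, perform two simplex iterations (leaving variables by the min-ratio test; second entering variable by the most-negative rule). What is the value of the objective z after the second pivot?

Ratio test on column x_1 — row 1: entry 0 ≤ 0; row 2: entry 0 ≤ 0; row 3: (109/4)/3 = 109/12. Minimum is 109/12 at row 3 (s_3 leaves); pivot element 3.
Pivot on row 3; the z-row RHS becomes 7/4 − (-4)·(109/12) = 457/12.
Next entering variable (most negative z-row entry -1/12): s_1.
Ratio test on column s_1 — row 1: (7/4)/(1/4) = 7; row 2: entry -1/4 ≤ 0; row 3: entry -1/12 ≤ 0. Minimum is 7 at row 1 (x_2 leaves); pivot element 1/4.
After the second pivot the z-row RHS is 457/12 − (-1/12)·7 = 116/3.

116/3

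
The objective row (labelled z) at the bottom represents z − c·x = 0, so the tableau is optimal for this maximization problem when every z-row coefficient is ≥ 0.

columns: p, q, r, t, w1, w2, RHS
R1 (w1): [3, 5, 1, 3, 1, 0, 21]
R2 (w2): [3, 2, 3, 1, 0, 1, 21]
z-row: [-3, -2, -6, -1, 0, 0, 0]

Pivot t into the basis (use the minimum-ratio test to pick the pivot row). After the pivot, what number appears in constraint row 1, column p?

Ratio test on column t — row 1: 21/3 = 7; row 2: 21/1 = 21. Minimum is 7 at row 1 (w1 leaves); pivot element 3.
Divide row 1 by 3; eliminate column t from the other rows.
In the new row 1, the p entry is the old entry divided by the pivot: 3/3 = 1.

1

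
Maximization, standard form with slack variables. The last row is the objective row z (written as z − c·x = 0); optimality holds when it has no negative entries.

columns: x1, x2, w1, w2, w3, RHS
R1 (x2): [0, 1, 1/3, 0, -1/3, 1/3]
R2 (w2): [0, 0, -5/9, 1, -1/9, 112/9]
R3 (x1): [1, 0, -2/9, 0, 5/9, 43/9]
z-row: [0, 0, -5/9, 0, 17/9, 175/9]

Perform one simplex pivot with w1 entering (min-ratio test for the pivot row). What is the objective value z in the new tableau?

20

Ratio test on column w1 — row 1: (1/3)/(1/3) = 1; row 2: entry -5/9 ≤ 0; row 3: entry -2/9 ≤ 0. Minimum is 1 at row 1 (x2 leaves); pivot element 1/3.
Pivot on row 1; the z-row RHS becomes 175/9 − (-5/9)·1 = 20.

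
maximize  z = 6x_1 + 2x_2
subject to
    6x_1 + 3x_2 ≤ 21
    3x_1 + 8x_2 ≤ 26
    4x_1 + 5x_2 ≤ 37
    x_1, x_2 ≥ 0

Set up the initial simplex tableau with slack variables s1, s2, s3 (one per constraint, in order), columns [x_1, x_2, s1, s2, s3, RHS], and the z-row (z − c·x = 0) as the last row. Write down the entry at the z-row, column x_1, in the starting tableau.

The z-row carries the negated objective coefficients: the x_1 entry is -6.

-6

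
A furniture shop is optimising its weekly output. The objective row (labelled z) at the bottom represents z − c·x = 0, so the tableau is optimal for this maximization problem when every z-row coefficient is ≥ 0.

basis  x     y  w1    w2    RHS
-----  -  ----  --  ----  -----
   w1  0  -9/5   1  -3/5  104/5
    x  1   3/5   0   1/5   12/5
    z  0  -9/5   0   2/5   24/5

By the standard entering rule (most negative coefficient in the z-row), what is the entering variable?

Negative z-row entries: y: -9/5.
The most negative is -9/5 in column y, so y enters.

y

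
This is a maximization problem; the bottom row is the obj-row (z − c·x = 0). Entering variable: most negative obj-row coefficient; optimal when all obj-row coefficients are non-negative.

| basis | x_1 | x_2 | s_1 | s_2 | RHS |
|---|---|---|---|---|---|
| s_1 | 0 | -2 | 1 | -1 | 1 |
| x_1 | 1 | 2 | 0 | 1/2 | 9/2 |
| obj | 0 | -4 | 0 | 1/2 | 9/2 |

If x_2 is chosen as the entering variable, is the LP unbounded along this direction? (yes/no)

no

Column x_2 has positive entries in row(s) 2, so the ratio test bounds it — not unbounded.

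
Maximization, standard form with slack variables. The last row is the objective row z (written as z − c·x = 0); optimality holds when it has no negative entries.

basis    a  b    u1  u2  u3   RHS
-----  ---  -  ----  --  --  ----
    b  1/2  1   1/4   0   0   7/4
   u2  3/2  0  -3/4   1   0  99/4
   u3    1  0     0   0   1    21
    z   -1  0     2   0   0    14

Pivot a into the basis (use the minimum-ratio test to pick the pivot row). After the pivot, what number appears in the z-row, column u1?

Ratio test on column a — row 1: (7/4)/(1/2) = 7/2; row 2: (99/4)/(3/2) = 33/2; row 3: 21/1 = 21. Minimum is 7/2 at row 1 (b leaves); pivot element 1/2.
Divide row 1 by 1/2; eliminate column a from the other rows.
z-row update in column u1: 2 − (-1)·(1/2) = 5/2.

5/2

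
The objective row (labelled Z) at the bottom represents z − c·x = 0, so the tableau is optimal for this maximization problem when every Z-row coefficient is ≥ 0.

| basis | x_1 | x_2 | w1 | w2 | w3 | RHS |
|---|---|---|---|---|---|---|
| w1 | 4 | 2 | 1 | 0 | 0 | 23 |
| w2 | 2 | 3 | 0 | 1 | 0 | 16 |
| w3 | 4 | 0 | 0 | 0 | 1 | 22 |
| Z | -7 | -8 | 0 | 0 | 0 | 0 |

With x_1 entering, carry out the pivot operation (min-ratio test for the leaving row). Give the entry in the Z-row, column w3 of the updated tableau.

Ratio test on column x_1 — row 1: 23/4 = 23/4; row 2: 16/2 = 8; row 3: 22/4 = 11/2. Minimum is 11/2 at row 3 (w3 leaves); pivot element 4.
Divide row 3 by 4; eliminate column x_1 from the other rows.
Z-row update in column w3: 0 − (-7)·(1/4) = 7/4.

7/4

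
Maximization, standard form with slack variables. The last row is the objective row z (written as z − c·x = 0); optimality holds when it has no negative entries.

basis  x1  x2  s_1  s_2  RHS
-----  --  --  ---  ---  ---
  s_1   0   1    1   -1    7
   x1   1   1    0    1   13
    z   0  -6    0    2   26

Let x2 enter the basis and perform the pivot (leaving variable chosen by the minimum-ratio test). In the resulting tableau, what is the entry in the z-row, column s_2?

-4

Ratio test on column x2 — row 1: 7/1 = 7; row 2: 13/1 = 13. Minimum is 7 at row 1 (s_1 leaves); pivot element 1.
Divide row 1 by 1; eliminate column x2 from the other rows.
z-row update in column s_2: 2 − (-6)·(-1) = -4.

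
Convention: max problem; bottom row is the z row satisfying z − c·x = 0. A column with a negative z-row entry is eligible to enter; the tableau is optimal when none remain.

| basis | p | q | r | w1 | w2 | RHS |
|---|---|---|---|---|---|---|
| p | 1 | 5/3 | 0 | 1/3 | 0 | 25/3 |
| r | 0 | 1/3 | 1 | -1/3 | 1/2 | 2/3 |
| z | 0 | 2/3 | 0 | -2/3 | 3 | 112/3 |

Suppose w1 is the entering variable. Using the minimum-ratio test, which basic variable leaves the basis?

p

Column w1 entries and ratios — p: (25/3)/(1/3) = 25; r: -1/3 ≤ 0, skip.
Smallest ratio is 25 in the row of p, so p leaves.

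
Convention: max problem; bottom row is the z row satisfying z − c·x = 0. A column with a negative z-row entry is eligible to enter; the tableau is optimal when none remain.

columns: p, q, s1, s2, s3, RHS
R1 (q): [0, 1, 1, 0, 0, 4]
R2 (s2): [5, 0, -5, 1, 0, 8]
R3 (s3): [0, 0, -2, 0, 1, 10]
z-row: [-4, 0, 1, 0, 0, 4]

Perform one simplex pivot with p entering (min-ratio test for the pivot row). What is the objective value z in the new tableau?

Ratio test on column p — row 1: entry 0 ≤ 0; row 2: 8/5 = 8/5; row 3: entry 0 ≤ 0. Minimum is 8/5 at row 2 (s2 leaves); pivot element 5.
Pivot on row 2; the z-row RHS becomes 4 − (-4)·(8/5) = 52/5.

52/5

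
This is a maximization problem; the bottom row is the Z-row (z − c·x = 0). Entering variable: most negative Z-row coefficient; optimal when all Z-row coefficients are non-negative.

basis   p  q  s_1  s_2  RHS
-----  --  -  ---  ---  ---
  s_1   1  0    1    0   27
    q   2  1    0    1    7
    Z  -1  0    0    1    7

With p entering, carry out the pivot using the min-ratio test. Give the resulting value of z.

21/2

Ratio test on column p — row 1: 27/1 = 27; row 2: 7/2 = 7/2. Minimum is 7/2 at row 2 (q leaves); pivot element 2.
Pivot on row 2; the Z-row RHS becomes 7 − (-1)·(7/2) = 21/2.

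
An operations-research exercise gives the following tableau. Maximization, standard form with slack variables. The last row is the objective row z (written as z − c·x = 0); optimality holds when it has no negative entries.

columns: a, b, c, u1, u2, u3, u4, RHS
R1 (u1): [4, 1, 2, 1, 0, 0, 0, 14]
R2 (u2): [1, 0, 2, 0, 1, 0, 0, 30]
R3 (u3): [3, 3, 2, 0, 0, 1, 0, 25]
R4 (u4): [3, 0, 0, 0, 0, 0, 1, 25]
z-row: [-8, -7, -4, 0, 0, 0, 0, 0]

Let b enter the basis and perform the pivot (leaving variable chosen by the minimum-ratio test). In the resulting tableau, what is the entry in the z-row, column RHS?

175/3

Ratio test on column b — row 1: 14/1 = 14; row 2: entry 0 ≤ 0; row 3: 25/3 = 25/3; row 4: entry 0 ≤ 0. Minimum is 25/3 at row 3 (u3 leaves); pivot element 3.
Divide row 3 by 3; eliminate column b from the other rows.
z-row update in column RHS: 0 − (-7)·(25/3) = 175/3.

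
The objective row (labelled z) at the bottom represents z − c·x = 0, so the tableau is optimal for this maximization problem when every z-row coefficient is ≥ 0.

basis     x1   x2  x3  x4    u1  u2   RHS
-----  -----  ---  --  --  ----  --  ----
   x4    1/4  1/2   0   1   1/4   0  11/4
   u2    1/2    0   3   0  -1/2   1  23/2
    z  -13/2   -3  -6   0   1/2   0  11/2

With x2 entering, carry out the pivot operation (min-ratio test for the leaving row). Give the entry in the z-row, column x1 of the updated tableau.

-5

Ratio test on column x2 — row 1: (11/4)/(1/2) = 11/2; row 2: entry 0 ≤ 0. Minimum is 11/2 at row 1 (x4 leaves); pivot element 1/2.
Divide row 1 by 1/2; eliminate column x2 from the other rows.
z-row update in column x1: -13/2 − (-3)·(1/2) = -5.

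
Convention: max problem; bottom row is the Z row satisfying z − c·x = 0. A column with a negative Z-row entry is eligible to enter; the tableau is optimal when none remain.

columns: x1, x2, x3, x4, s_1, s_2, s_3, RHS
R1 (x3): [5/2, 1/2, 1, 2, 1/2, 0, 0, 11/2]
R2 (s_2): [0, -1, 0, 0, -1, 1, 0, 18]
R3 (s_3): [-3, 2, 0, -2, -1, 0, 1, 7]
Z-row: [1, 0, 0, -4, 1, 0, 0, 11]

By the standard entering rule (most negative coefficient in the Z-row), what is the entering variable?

Negative Z-row entries: x4: -4.
The most negative is -4 in column x4, so x4 enters.

x4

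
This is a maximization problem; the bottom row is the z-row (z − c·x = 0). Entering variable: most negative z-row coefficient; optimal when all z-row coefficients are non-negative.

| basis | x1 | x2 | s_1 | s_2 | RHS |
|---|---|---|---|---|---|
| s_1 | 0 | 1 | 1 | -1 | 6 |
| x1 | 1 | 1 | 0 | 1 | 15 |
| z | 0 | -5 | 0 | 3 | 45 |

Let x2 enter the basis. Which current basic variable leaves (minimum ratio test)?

s_1

Column x2 entries and ratios — s_1: 6/1 = 6; x1: 15/1 = 15.
Smallest ratio is 6 in the row of s_1, so s_1 leaves.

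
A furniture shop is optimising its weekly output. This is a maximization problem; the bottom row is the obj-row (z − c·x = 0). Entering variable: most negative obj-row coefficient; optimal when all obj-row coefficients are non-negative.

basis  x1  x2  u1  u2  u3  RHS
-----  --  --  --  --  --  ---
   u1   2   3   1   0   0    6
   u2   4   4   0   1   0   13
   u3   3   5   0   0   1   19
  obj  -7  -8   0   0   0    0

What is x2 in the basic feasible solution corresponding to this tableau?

0

x2 is not in the basis, so in the current basic feasible solution x2 = 0.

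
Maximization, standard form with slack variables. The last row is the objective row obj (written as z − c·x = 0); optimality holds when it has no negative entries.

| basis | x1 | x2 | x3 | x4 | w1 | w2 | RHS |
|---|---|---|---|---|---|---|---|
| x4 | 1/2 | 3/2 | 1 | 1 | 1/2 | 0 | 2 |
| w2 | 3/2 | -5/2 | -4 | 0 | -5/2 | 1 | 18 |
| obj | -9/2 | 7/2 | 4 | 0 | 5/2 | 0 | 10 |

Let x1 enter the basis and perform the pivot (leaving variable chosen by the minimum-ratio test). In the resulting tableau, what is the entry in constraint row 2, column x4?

-3

Ratio test on column x1 — row 1: 2/(1/2) = 4; row 2: 18/(3/2) = 12. Minimum is 4 at row 1 (x4 leaves); pivot element 1/2.
Divide row 1 by 1/2; eliminate column x1 from the other rows.
Row 2 update in column x4: 0 − (3/2)·2 = -3.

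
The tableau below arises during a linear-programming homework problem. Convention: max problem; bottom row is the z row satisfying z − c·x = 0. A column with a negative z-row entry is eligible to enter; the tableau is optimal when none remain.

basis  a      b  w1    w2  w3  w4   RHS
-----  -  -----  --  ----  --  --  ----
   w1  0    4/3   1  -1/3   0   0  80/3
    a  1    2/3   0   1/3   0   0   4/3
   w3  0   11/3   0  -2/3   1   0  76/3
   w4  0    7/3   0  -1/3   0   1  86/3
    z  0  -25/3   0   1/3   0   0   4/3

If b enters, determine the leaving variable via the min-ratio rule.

a

Column b entries and ratios — w1: (80/3)/(4/3) = 20; a: (4/3)/(2/3) = 2; w3: (76/3)/(11/3) = 76/11; w4: (86/3)/(7/3) = 86/7.
Smallest ratio is 2 in the row of a, so a leaves.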